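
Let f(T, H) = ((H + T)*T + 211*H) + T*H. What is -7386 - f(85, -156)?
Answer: 44825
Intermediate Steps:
f(T, H) = 211*H + H*T + T*(H + T) (f(T, H) = (T*(H + T) + 211*H) + H*T = (211*H + T*(H + T)) + H*T = 211*H + H*T + T*(H + T))
-7386 - f(85, -156) = -7386 - (85² + 211*(-156) + 2*(-156)*85) = -7386 - (7225 - 32916 - 26520) = -7386 - 1*(-52211) = -7386 + 52211 = 44825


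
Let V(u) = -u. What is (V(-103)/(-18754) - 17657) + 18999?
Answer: 25167765/18754 ≈ 1342.0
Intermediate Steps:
(V(-103)/(-18754) - 17657) + 18999 = (-1*(-103)/(-18754) - 17657) + 18999 = (103*(-1/18754) - 17657) + 18999 = (-103/18754 - 17657) + 18999 = -331139481/18754 + 18999 = 25167765/18754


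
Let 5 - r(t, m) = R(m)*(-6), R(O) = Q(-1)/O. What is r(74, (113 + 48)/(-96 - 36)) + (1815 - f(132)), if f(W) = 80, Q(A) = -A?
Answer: 279348/161 ≈ 1735.1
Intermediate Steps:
R(O) = 1/O (R(O) = (-1*(-1))/O = 1/O)
r(t, m) = 5 + 6/m (r(t, m) = 5 - (-6)/m = 5 + 6/m)
r(74, (113 + 48)/(-96 - 36)) + (1815 - f(132)) = (5 + 6/(((113 + 48)/(-96 - 36)))) + (1815 - 1*80) = (5 + 6/((161/(-132)))) + (1815 - 80) = (5 + 6/((161*(-1/132)))) + 1735 = (5 + 6/(-161/132)) + 1735 = (5 + 6*(-132/161)) + 1735 = (5 - 792/161) + 1735 = 13/161 + 1735 = 279348/161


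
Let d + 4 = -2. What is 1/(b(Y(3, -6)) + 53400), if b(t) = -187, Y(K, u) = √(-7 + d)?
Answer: 1/53213 ≈ 1.8792e-5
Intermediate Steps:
d = -6 (d = -4 - 2 = -6)
Y(K, u) = I*√13 (Y(K, u) = √(-7 - 6) = √(-13) = I*√13)
1/(b(Y(3, -6)) + 53400) = 1/(-187 + 53400) = 1/53213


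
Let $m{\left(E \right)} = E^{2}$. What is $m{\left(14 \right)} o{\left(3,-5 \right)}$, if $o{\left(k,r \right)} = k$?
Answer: $588$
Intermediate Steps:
$m{\left(14 \right)} o{\left(3,-5 \right)} = 14^{2} \cdot 3 = 196 \cdot 3 = 588$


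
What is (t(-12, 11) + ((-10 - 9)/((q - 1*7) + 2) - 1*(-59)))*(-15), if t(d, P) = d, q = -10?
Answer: -724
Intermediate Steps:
(t(-12, 11) + ((-10 - 9)/((q - 1*7) + 2) - 1*(-59)))*(-15) = (-12 + ((-10 - 9)/((-10 - 1*7) + 2) - 1*(-59)))*(-15) = (-12 + (-19/((-10 - 7) + 2) + 59))*(-15) = (-12 + (-19/(-17 + 2) + 59))*(-15) = (-12 + (-19/(-15) + 59))*(-15) = (-12 + (-19*(-1/15) + 59))*(-15) = (-12 + (19/15 + 59))*(-15) = (-12 + 904/15)*(-15) = (724/15)*(-15) = -724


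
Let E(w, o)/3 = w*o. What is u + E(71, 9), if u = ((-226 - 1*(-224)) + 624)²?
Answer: 388801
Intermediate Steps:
E(w, o) = 3*o*w (E(w, o) = 3*(w*o) = 3*(o*w) = 3*o*w)
u = 386884 (u = ((-226 + 224) + 624)² = (-2 + 624)² = 622² = 386884)
u + E(71, 9) = 386884 + 3*9*71 = 386884 + 1917 = 388801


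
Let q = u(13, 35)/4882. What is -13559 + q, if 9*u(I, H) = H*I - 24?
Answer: -595754911/43938 ≈ -13559.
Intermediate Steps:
u(I, H) = -8/3 + H*I/9 (u(I, H) = (H*I - 24)/9 = (-24 + H*I)/9 = -8/3 + H*I/9)
q = 431/43938 (q = (-8/3 + (⅑)*35*13)/4882 = (-8/3 + 455/9)*(1/4882) = (431/9)*(1/4882) = 431/43938 ≈ 0.0098093)
-13559 + q = -13559 + 431/43938 = -595754911/43938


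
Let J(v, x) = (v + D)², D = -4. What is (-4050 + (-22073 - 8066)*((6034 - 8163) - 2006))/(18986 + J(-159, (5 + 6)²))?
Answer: 24924143/9111 ≈ 2735.6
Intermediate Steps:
J(v, x) = (-4 + v)² (J(v, x) = (v - 4)² = (-4 + v)²)
(-4050 + (-22073 - 8066)*((6034 - 8163) - 2006))/(18986 + J(-159, (5 + 6)²)) = (-4050 + (-22073 - 8066)*((6034 - 8163) - 2006))/(18986 + (-4 - 159)²) = (-4050 - 30139*(-2129 - 2006))/(18986 + (-163)²) = (-4050 - 30139*(-4135))/(18986 + 26569) = (-4050 + 124624765)/45555 = 124620715*(1/45555) = 24924143/9111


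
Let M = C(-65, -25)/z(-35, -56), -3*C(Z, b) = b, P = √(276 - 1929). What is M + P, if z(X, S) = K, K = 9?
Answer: 25/27 + I*√1653 ≈ 0.92593 + 40.657*I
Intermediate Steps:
z(X, S) = 9
P = I*√1653 (P = √(-1653) = I*√1653 ≈ 40.657*I)
C(Z, b) = -b/3
M = 25/27 (M = -⅓*(-25)/9 = (25/3)*(⅑) = 25/27 ≈ 0.92593)
M + P = 25/27 + I*√1653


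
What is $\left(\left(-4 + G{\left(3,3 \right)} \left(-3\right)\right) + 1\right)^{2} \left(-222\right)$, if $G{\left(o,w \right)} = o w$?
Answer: $-199800$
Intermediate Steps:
$\left(\left(-4 + G{\left(3,3 \right)} \left(-3\right)\right) + 1\right)^{2} \left(-222\right) = \left(\left(-4 + 3 \cdot 3 \left(-3\right)\right) + 1\right)^{2} \left(-222\right) = \left(\left(-4 + 9 \left(-3\right)\right) + 1\right)^{2} \left(-222\right) = \left(\left(-4 - 27\right) + 1\right)^{2} \left(-222\right) = \left(-31 + 1\right)^{2} \left(-222\right) = \left(-30\right)^{2} \left(-222\right) = 900 \left(-222\right) = -199800$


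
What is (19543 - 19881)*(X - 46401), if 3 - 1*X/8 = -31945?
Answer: -70703854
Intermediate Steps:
X = 255584 (X = 24 - 8*(-31945) = 24 + 255560 = 255584)
(19543 - 19881)*(X - 46401) = (19543 - 19881)*(255584 - 46401) = -338*209183 = -70703854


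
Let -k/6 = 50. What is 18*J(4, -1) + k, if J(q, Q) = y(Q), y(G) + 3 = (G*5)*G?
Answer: -264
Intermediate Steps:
y(G) = -3 + 5*G**2 (y(G) = -3 + (G*5)*G = -3 + (5*G)*G = -3 + 5*G**2)
J(q, Q) = -3 + 5*Q**2
k = -300 (k = -6*50 = -300)
18*J(4, -1) + k = 18*(-3 + 5*(-1)**2) - 300 = 18*(-3 + 5*1) - 300 = 18*(-3 + 5) - 300 = 18*2 - 300 = 36 - 300 = -264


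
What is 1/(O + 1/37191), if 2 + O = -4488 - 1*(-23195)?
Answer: 37191/695657656 ≈ 5.3462e-5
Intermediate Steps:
O = 18705 (O = -2 + (-4488 - 1*(-23195)) = -2 + (-4488 + 23195) = -2 + 18707 = 18705)
1/(O + 1/37191) = 1/(18705 + 1/37191) = 1/(695657656/37191) = 37191/695657656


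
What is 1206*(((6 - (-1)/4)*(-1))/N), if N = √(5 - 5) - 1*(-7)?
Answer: -15075/14 ≈ -1076.8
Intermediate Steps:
N = 7 (N = √0 + 7 = 0 + 7 = 7)
1206*(((6 - (-1)/4)*(-1))/N) = 1206*(((6 - (-1)/4)*(-1))/7) = 1206*(((6 - (-1)/4)*(-1))*(⅐)) = 1206*(((6 - 1*(-¼))*(-1))*(⅐)) = 1206*(((6 + ¼)*(-1))*(⅐)) = 1206*(((25/4)*(-1))*(⅐)) = 1206*(-25/4*⅐) = 1206*(-25/28) = -15075/14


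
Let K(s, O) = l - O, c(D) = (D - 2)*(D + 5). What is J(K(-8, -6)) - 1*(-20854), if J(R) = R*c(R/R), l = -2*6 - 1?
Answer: 20896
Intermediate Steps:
l = -13 (l = -12 - 1 = -13)
c(D) = (-2 + D)*(5 + D)
K(s, O) = -13 - O
J(R) = -6*R (J(R) = R*(-10 + (R/R)**2 + 3*(R/R)) = R*(-10 + 1**2 + 3*1) = R*(-10 + 1 + 3) = R*(-6) = -6*R)
J(K(-8, -6)) - 1*(-20854) = -6*(-13 - 1*(-6)) - 1*(-20854) = -6*(-13 + 6) + 20854 = -6*(-7) + 20854 = 42 + 20854 = 20896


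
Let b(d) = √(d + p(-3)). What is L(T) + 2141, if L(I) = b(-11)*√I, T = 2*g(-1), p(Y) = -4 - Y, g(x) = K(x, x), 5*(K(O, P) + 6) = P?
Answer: 2141 - 2*√930/5 ≈ 2128.8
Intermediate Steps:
K(O, P) = -6 + P/5
g(x) = -6 + x/5
b(d) = √(-1 + d) (b(d) = √(d + (-4 - 1*(-3))) = √(d + (-4 + 3)) = √(d - 1) = √(-1 + d))
T = -62/5 (T = 2*(-6 + (⅕)*(-1)) = 2*(-6 - ⅕) = 2*(-31/5) = -62/5 ≈ -12.400)
L(I) = 2*I*√3*√I (L(I) = √(-1 - 11)*√I = √(-12)*√I = (2*I*√3)*√I = 2*I*√3*√I)
L(T) + 2141 = 2*I*√3*√(-62/5) + 2141 = 2*I*√3*(I*√310/5) + 2141 = -2*√930/5 + 2141 = 2141 - 2*√930/5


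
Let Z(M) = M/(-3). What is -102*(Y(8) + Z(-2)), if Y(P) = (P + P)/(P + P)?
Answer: -170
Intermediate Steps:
Y(P) = 1 (Y(P) = (2*P)/((2*P)) = (2*P)*(1/(2*P)) = 1)
Z(M) = -M/3 (Z(M) = M*(-1/3) = -M/3)
-102*(Y(8) + Z(-2)) = -102*(1 - 1/3*(-2)) = -102*(1 + 2/3) = -102*5/3 = -170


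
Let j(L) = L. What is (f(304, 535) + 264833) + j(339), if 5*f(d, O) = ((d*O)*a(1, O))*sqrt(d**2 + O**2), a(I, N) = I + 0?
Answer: 265172 + 32528*sqrt(378641) ≈ 2.0281e+7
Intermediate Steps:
a(I, N) = I
f(d, O) = O*d*sqrt(O**2 + d**2)/5 (f(d, O) = (((d*O)*1)*sqrt(d**2 + O**2))/5 = (((O*d)*1)*sqrt(O**2 + d**2))/5 = ((O*d)*sqrt(O**2 + d**2))/5 = (O*d*sqrt(O**2 + d**2))/5 = O*d*sqrt(O**2 + d**2)/5)
(f(304, 535) + 264833) + j(339) = ((1/5)*535*304*sqrt(535**2 + 304**2) + 264833) + 339 = ((1/5)*535*304*sqrt(286225 + 92416) + 264833) + 339 = ((1/5)*535*304*sqrt(378641) + 264833) + 339 = (32528*sqrt(378641) + 264833) + 339 = (264833 + 32528*sqrt(378641)) + 339 = 265172 + 32528*sqrt(378641)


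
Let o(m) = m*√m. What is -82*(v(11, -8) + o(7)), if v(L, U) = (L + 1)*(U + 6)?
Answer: 1968 - 574*√7 ≈ 449.34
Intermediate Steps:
o(m) = m^(3/2)
v(L, U) = (1 + L)*(6 + U)
-82*(v(11, -8) + o(7)) = -82*((6 - 8 + 6*11 + 11*(-8)) + 7^(3/2)) = -82*((6 - 8 + 66 - 88) + 7*√7) = -82*(-24 + 7*√7) = 1968 - 574*√7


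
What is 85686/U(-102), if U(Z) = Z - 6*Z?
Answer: 14281/85 ≈ 168.01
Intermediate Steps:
U(Z) = -5*Z
85686/U(-102) = 85686/((-5*(-102))) = 85686/510 = 85686*(1/510) = 14281/85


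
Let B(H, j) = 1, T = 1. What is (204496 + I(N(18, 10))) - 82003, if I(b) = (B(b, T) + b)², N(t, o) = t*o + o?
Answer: 158974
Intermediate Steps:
N(t, o) = o + o*t (N(t, o) = o*t + o = o + o*t)
I(b) = (1 + b)²
(204496 + I(N(18, 10))) - 82003 = (204496 + (1 + 10*(1 + 18))²) - 82003 = (204496 + (1 + 10*19)²) - 82003 = (204496 + (1 + 190)²) - 82003 = (204496 + 191²) - 82003 = (204496 + 36481) - 82003 = 240977 - 82003 = 158974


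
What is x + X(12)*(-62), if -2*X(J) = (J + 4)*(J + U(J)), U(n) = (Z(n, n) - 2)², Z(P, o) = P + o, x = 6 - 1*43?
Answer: 245979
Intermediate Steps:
x = -37 (x = 6 - 43 = -37)
U(n) = (-2 + 2*n)² (U(n) = ((n + n) - 2)² = (2*n - 2)² = (-2 + 2*n)²)
X(J) = -(4 + J)*(J + 4*(-1 + J)²)/2 (X(J) = -(J + 4)*(J + 4*(-1 + J)²)/2 = -(4 + J)*(J + 4*(-1 + J)²)/2)
x + X(12)*(-62) = -37 + (-8 - 2*12³ + 12*12 - 9/2*12²)*(-62) = -37 + (-8 - 2*1728 + 144 - 9/2*144)*(-62) = -37 + (-8 - 3456 + 144 - 648)*(-62) = -37 - 3968*(-62) = -37 + 246016 = 245979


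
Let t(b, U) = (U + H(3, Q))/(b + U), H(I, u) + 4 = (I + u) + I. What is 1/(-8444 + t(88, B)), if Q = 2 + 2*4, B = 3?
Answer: -91/768389 ≈ -0.00011843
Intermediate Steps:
Q = 10 (Q = 2 + 8 = 10)
H(I, u) = -4 + u + 2*I (H(I, u) = -4 + ((I + u) + I) = -4 + (u + 2*I) = -4 + u + 2*I)
t(b, U) = (12 + U)/(U + b) (t(b, U) = (U + (-4 + 10 + 2*3))/(b + U) = (U + (-4 + 10 + 6))/(U + b) = (U + 12)/(U + b) = (12 + U)/(U + b))
1/(-8444 + t(88, B)) = 1/(-8444 + (12 + 3)/(3 + 88)) = 1/(-8444 + 15/91) = 1/(-768389/91) = -91/768389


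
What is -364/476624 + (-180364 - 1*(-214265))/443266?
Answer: 1999585175/26408901748 ≈ 0.075716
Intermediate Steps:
-364/476624 + (-180364 - 1*(-214265))/443266 = -364*1/476624 + (-180364 + 214265)*(1/443266) = -91/119156 + 33901*(1/443266) = -91/119156 + 33901/443266 = 1999585175/26408901748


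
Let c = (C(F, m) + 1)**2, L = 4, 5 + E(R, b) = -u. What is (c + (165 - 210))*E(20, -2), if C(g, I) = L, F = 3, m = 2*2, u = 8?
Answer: 260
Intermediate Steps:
E(R, b) = -13 (E(R, b) = -5 - 1*8 = -5 - 8 = -13)
m = 4
C(g, I) = 4
c = 25 (c = (4 + 1)**2 = 5**2 = 25)
(c + (165 - 210))*E(20, -2) = (25 + (165 - 210))*(-13) = (25 - 45)*(-13) = -20*(-13) = 260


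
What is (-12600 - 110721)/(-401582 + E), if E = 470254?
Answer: -3333/1856 ≈ -1.7958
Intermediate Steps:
(-12600 - 110721)/(-401582 + E) = (-12600 - 110721)/(-401582 + 470254) = -123321/68672 = -123321*1/68672 = -3333/1856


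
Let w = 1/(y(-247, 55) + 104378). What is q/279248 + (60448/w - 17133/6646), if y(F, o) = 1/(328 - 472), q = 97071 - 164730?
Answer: 52693106168056863431/8351469936 ≈ 6.3094e+9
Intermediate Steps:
q = -67659
y(F, o) = -1/144 (y(F, o) = 1/(-144) = -1/144)
w = 144/15030431 (w = 1/(-1/144 + 104378) = 1/(15030431/144) = 144/15030431 ≈ 9.5806e-6)
q/279248 + (60448/w - 17133/6646) = -67659/279248 + (60448/(144/15030431) - 17133/6646) = -67659*1/279248 + (60448*(15030431/144) - 17133*1/6646) = -67659/279248 + (56784968318/9 - 17133/6646) = -67659/279248 + 377392899287231/59814 = 52693106168056863431/8351469936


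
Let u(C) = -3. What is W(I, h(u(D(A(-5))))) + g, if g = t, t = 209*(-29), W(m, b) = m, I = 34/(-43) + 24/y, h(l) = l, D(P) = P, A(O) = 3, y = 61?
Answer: -15899045/2623 ≈ -6061.4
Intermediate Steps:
I = -1042/2623 (I = 34/(-43) + 24/61 = 34*(-1/43) + 24*(1/61) = -34/43 + 24/61 = -1042/2623 ≈ -0.39725)
t = -6061
g = -6061
W(I, h(u(D(A(-5))))) + g = -1042/2623 - 6061 = -15899045/2623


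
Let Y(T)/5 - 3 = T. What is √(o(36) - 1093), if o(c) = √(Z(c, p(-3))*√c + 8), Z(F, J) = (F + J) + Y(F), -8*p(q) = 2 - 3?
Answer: √(-4372 + 2*√5579)/2 ≈ 32.491*I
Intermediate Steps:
Y(T) = 15 + 5*T
p(q) = ⅛ (p(q) = -(2 - 3)/8 = -⅛*(-1) = ⅛)
Z(F, J) = 15 + J + 6*F (Z(F, J) = (F + J) + (15 + 5*F) = 15 + J + 6*F)
o(c) = √(8 + √c*(121/8 + 6*c)) (o(c) = √((15 + ⅛ + 6*c)*√c + 8) = √((121/8 + 6*c)*√c + 8) = √(√c*(121/8 + 6*c) + 8) = √(8 + √c*(121/8 + 6*c)))
√(o(36) - 1093) = √(√2*√(64 + √36*(121 + 48*36))/4 - 1093) = √(√2*√(64 + 6*(121 + 1728))/4 - 1093) = √(√2*√(64 + 6*1849)/4 - 1093) = √(√2*√(64 + 11094)/4 - 1093) = √(√2*√11158/4 - 1093) = √(√5579/2 - 1093) = √(-1093 + √5579/2)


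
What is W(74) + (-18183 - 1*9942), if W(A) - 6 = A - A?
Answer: -28119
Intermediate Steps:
W(A) = 6 (W(A) = 6 + (A - A) = 6 + 0 = 6)
W(74) + (-18183 - 1*9942) = 6 + (-18183 - 1*9942) = 6 + (-18183 - 9942) = 6 - 28125 = -28119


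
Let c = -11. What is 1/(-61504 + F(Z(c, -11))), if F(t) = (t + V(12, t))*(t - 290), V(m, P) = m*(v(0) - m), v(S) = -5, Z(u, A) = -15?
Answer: 1/5291 ≈ 0.00018900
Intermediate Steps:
V(m, P) = m*(-5 - m)
F(t) = (-290 + t)*(-204 + t) (F(t) = (t - 1*12*(5 + 12))*(t - 290) = (t - 1*12*17)*(-290 + t) = (t - 204)*(-290 + t) = (-204 + t)*(-290 + t) = (-290 + t)*(-204 + t))
1/(-61504 + F(Z(c, -11))) = 1/(-61504 + (59160 + (-15)² - 494*(-15))) = 1/(-61504 + (59160 + 225 + 7410)) = 1/(-61504 + 66795) = 1/5291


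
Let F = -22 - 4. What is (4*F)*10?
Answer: -1040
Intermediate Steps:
F = -26
(4*F)*10 = (4*(-26))*10 = -104*10 = -1040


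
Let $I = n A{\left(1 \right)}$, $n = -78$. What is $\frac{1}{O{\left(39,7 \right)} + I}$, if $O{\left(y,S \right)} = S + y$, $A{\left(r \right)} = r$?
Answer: $- \frac{1}{32} \approx -0.03125$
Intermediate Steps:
$I = -78$ ($I = \left(-78\right) 1 = -78$)
$\frac{1}{O{\left(39,7 \right)} + I} = \frac{1}{\left(7 + 39\right) - 78} = \frac{1}{46 - 78} = \frac{1}{-32} = - \frac{1}{32}$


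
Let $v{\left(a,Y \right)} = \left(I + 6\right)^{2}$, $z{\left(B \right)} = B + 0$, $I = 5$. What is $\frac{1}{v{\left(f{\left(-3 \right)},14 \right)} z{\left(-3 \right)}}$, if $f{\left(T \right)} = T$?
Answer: $- \frac{1}{363} \approx -0.0027548$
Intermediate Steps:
$z{\left(B \right)} = B$
$v{\left(a,Y \right)} = 121$ ($v{\left(a,Y \right)} = \left(5 + 6\right)^{2} = 11^{2} = 121$)
$\frac{1}{v{\left(f{\left(-3 \right)},14 \right)} z{\left(-3 \right)}} = \frac{1}{121 \left(-3\right)} = \frac{1}{-363} = - \frac{1}{363}$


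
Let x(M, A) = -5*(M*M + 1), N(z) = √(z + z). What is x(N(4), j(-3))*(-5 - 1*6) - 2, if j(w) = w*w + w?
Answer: 493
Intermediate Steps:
N(z) = √2*√z (N(z) = √(2*z) = √2*√z)
j(w) = w + w² (j(w) = w² + w = w + w²)
x(M, A) = -5 - 5*M² (x(M, A) = -5*(M² + 1) = -5*(1 + M²) = -5 - 5*M²)
x(N(4), j(-3))*(-5 - 1*6) - 2 = (-5 - 5*(√2*√4)²)*(-5 - 1*6) - 2 = (-5 - 5*(√2*2)²)*(-5 - 6) - 2 = (-5 - 5*(2*√2)²)*(-11) - 2 = (-5 - 5*8)*(-11) - 2 = (-5 - 40)*(-11) - 2 = -45*(-11) - 2 = 495 - 2 = 493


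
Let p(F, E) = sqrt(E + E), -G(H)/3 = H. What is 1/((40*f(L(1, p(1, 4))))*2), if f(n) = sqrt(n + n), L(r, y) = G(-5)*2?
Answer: sqrt(15)/2400 ≈ 0.0016137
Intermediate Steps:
G(H) = -3*H
p(F, E) = sqrt(2)*sqrt(E) (p(F, E) = sqrt(2*E) = sqrt(2)*sqrt(E))
L(r, y) = 30 (L(r, y) = -3*(-5)*2 = 15*2 = 30)
f(n) = sqrt(2)*sqrt(n) (f(n) = sqrt(2*n) = sqrt(2)*sqrt(n))
1/((40*f(L(1, p(1, 4))))*2) = 1/((40*(sqrt(2)*sqrt(30)))*2) = 1/((40*(2*sqrt(15)))*2) = 1/((80*sqrt(15))*2) = 1/(160*sqrt(15)) = sqrt(15)/2400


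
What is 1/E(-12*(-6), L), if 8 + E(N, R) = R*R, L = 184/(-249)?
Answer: -62001/462152 ≈ -0.13416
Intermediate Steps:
L = -184/249 (L = 184*(-1/249) = -184/249 ≈ -0.73896)
E(N, R) = -8 + R² (E(N, R) = -8 + R*R = -8 + R²)
1/E(-12*(-6), L) = 1/(-8 + (-184/249)²) = 1/(-8 + 33856/62001) = 1/(-462152/62001) = -62001/462152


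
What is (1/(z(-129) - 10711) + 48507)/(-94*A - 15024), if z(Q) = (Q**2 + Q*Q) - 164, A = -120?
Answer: -543448175/41945904 ≈ -12.956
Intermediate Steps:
z(Q) = -164 + 2*Q**2 (z(Q) = (Q**2 + Q**2) - 164 = 2*Q**2 - 164 = -164 + 2*Q**2)
(1/(z(-129) - 10711) + 48507)/(-94*A - 15024) = (1/((-164 + 2*(-129)**2) - 10711) + 48507)/(-94*(-120) - 15024) = (1/((-164 + 2*16641) - 10711) + 48507)/(11280 - 15024) = (1/((-164 + 33282) - 10711) + 48507)/(-3744) = (1/(33118 - 10711) + 48507)*(-1/3744) = (1/22407 + 48507)*(-1/3744) = (1086896350/22407)*(-1/3744) = -543448175/41945904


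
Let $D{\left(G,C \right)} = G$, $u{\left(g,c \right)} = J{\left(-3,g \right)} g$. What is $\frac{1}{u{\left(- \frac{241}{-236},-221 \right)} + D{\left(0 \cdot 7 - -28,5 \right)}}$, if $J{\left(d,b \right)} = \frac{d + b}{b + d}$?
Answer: $\frac{236}{6849} \approx 0.034458$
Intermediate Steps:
$J{\left(d,b \right)} = 1$ ($J{\left(d,b \right)} = \frac{b + d}{b + d} = 1$)
$u{\left(g,c \right)} = g$ ($u{\left(g,c \right)} = 1 g = g$)
$\frac{1}{u{\left(- \frac{241}{-236},-221 \right)} + D{\left(0 \cdot 7 - -28,5 \right)}} = \frac{1}{- \frac{241}{-236} + \left(0 \cdot 7 - -28\right)} = \frac{1}{\left(-241\right) \left(- \frac{1}{236}\right) + \left(0 + 28\right)} = \frac{1}{\frac{241}{236} + 28} = \frac{1}{\frac{6849}{236}} = \frac{236}{6849}$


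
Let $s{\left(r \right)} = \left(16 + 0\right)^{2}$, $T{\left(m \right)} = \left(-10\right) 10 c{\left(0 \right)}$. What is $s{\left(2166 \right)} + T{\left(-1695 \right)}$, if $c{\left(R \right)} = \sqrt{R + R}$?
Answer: $256$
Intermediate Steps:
$c{\left(R \right)} = \sqrt{2} \sqrt{R}$ ($c{\left(R \right)} = \sqrt{2 R} = \sqrt{2} \sqrt{R}$)
$T{\left(m \right)} = 0$ ($T{\left(m \right)} = \left(-10\right) 10 \sqrt{2} \sqrt{0} = - 100 \sqrt{2} \cdot 0 = \left(-100\right) 0 = 0$)
$s{\left(r \right)} = 256$ ($s{\left(r \right)} = 16^{2} = 256$)
$s{\left(2166 \right)} + T{\left(-1695 \right)} = 256 + 0 = 256$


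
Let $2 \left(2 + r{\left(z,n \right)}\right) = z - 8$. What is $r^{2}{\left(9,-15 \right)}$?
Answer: $\frac{9}{4} \approx 2.25$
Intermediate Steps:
$r{\left(z,n \right)} = -6 + \frac{z}{2}$ ($r{\left(z,n \right)} = -2 + \frac{z - 8}{2} = -2 + \frac{-8 + z}{2} = -2 + \left(-4 + \frac{z}{2}\right) = -6 + \frac{z}{2}$)
$r^{2}{\left(9,-15 \right)} = \left(-6 + \frac{1}{2} \cdot 9\right)^{2} = \left(-6 + \frac{9}{2}\right)^{2} = \left(- \frac{3}{2}\right)^{2} = \frac{9}{4}$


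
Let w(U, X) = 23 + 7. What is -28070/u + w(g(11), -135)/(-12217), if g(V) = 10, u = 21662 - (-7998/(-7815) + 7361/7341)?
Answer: -938629149853560/722915295562369 ≈ -1.2984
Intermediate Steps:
u = 414210286399/19123305 (u = 21662 - (-7998*(-1/7815) + 7361*(1/7341)) = 21662 - (2666/2605 + 7361/7341) = 21662 - 1*38746511/19123305 = 21662 - 38746511/19123305 = 414210286399/19123305 ≈ 21660.)
w(U, X) = 30
-28070/u + w(g(11), -135)/(-12217) = -28070/414210286399/19123305 + 30/(-12217) = -28070*19123305/414210286399 + 30*(-1/12217) = -76684453050/59172898057 - 30/12217 = -938629149853560/722915295562369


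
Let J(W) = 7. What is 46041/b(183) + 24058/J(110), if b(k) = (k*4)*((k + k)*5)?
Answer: 10742485589/3125640 ≈ 3436.9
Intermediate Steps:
b(k) = 40*k**2 (b(k) = (4*k)*((2*k)*5) = (4*k)*(10*k) = 40*k**2)
46041/b(183) + 24058/J(110) = 46041/((40*183**2)) + 24058/7 = 46041/((40*33489)) + 24058*(1/7) = 46041/1339560 + 24058/7 = 46041*(1/1339560) + 24058/7 = 15347/446520 + 24058/7 = 10742485589/3125640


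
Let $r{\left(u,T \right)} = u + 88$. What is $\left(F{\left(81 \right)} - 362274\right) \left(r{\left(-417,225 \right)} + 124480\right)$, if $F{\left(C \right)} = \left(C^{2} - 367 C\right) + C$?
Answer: $-47842705209$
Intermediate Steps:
$F{\left(C \right)} = C^{2} - 366 C$
$r{\left(u,T \right)} = 88 + u$
$\left(F{\left(81 \right)} - 362274\right) \left(r{\left(-417,225 \right)} + 124480\right) = \left(81 \left(-366 + 81\right) - 362274\right) \left(\left(88 - 417\right) + 124480\right) = \left(81 \left(-285\right) - 362274\right) \left(-329 + 124480\right) = \left(-23085 - 362274\right) 124151 = \left(-385359\right) 124151 = -47842705209$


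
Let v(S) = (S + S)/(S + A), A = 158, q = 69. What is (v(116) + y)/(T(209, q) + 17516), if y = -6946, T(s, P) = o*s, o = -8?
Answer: -475743/1085314 ≈ -0.43835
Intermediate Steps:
v(S) = 2*S/(158 + S) (v(S) = (S + S)/(S + 158) = (2*S)/(158 + S) = 2*S/(158 + S))
T(s, P) = -8*s
(v(116) + y)/(T(209, q) + 17516) = (2*116/(158 + 116) - 6946)/(-8*209 + 17516) = (2*116/274 - 6946)/(-1672 + 17516) = (2*116*(1/274) - 6946)/15844 = (116/137 - 6946)*(1/15844) = -951486/137*1/15844 = -475743/1085314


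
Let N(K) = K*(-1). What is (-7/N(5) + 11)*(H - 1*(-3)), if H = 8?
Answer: 682/5 ≈ 136.40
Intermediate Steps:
N(K) = -K
(-7/N(5) + 11)*(H - 1*(-3)) = (-7/((-1*5)) + 11)*(8 - 1*(-3)) = (-7/(-5) + 11)*(8 + 3) = (-7*(-1/5) + 11)*11 = (7/5 + 11)*11 = (62/5)*11 = 682/5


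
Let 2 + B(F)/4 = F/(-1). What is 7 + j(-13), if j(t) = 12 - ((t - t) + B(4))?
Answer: 43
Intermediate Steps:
B(F) = -8 - 4*F (B(F) = -8 + 4*(F/(-1)) = -8 + 4*(F*(-1)) = -8 + 4*(-F) = -8 - 4*F)
j(t) = 36 (j(t) = 12 - ((t - t) + (-8 - 4*4)) = 12 - (0 + (-8 - 16)) = 12 - (0 - 24) = 12 - 1*(-24) = 12 + 24 = 36)
7 + j(-13) = 7 + 36 = 43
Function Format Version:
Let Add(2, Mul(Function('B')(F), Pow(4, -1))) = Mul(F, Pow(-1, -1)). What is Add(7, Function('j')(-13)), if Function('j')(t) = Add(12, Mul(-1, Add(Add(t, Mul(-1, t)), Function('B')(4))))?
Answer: 43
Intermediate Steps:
Function('B')(F) = Add(-8, Mul(-4, F)) (Function('B')(F) = Add(-8, Mul(4, Mul(F, Pow(-1, -1)))) = Add(-8, Mul(4, Mul(F, -1))) = Add(-8, Mul(4, Mul(-1, F))) = Add(-8, Mul(-4, F)))
Function('j')(t) = 36 (Function('j')(t) = Add(12, Mul(-1, Add(Add(t, Mul(-1, t)), Add(-8, Mul(-4, 4))))) = Add(12, Mul(-1, Add(0, Add(-8, -16)))) = Add(12, Mul(-1, Add(0, -24))) = Add(12, Mul(-1, -24)) = Add(12, 24) = 36)
Add(7, Function('j')(-13)) = Add(7, 36) = 43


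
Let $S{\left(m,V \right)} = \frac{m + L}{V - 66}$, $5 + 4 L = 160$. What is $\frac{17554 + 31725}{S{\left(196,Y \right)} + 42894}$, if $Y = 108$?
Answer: $\frac{2759624}{2402377} \approx 1.1487$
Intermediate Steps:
$L = \frac{155}{4}$ ($L = - \frac{5}{4} + \frac{1}{4} \cdot 160 = - \frac{5}{4} + 40 = \frac{155}{4} \approx 38.75$)
$S{\left(m,V \right)} = \frac{\frac{155}{4} + m}{-66 + V}$ ($S{\left(m,V \right)} = \frac{m + \frac{155}{4}}{V - 66} = \frac{\frac{155}{4} + m}{-66 + V}$)
$\frac{17554 + 31725}{S{\left(196,Y \right)} + 42894} = \frac{17554 + 31725}{\frac{\frac{155}{4} + 196}{-66 + 108} + 42894} = \frac{49279}{\frac{1}{42} \cdot \frac{939}{4} + 42894} = \frac{49279}{\frac{313}{56} + 42894} = \frac{49279}{\frac{2402377}{56}} = 49279 \cdot \frac{56}{2402377} = \frac{2759624}{2402377}$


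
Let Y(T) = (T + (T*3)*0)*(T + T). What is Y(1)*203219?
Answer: 406438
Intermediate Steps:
Y(T) = 2*T² (Y(T) = (T + (3*T)*0)*(2*T) = (T + 0)*(2*T) = T*(2*T) = 2*T²)
Y(1)*203219 = (2*1²)*203219 = (2*1)*203219 = 2*203219 = 406438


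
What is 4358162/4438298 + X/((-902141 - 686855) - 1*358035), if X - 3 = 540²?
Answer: 3595627752664/4320751896619 ≈ 0.83218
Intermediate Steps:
X = 291603 (X = 3 + 540² = 3 + 291600 = 291603)
4358162/4438298 + X/((-902141 - 686855) - 1*358035) = 4358162/4438298 + 291603/((-902141 - 686855) - 1*358035) = 4358162*(1/4438298) + 291603/(-1588996 - 358035) = 2179081/2219149 + 291603/(-1947031) = 2179081/2219149 + 291603*(-1/1947031) = 2179081/2219149 - 291603/1947031 = 3595627752664/4320751896619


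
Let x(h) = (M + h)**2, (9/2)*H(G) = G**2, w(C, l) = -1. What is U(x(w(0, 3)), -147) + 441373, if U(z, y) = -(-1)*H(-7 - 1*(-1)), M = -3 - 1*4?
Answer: 441381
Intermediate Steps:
H(G) = 2*G**2/9
M = -7 (M = -3 - 4 = -7)
x(h) = (-7 + h)**2
U(z, y) = 8 (U(z, y) = -(-1)*2*(-7 - 1*(-1))**2/9 = -(-1)*2*(-7 + 1)**2/9 = -(-1)*(2/9)*(-6)**2 = -(-1)*(2/9)*36 = -(-1)*8 = -1*(-8) = 8)
U(x(w(0, 3)), -147) + 441373 = 8 + 441373 = 441381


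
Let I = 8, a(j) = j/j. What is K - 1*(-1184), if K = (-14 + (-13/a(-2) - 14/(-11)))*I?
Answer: 10760/11 ≈ 978.18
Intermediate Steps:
a(j) = 1
K = -2264/11 (K = (-14 + (-13/1 - 14/(-11)))*8 = (-14 + (-13*1 - 14*(-1/11)))*8 = (-14 + (-13 + 14/11))*8 = (-14 - 129/11)*8 = -283/11*8 = -2264/11 ≈ -205.82)
K - 1*(-1184) = -2264/11 - 1*(-1184) = -2264/11 + 1184 = 10760/11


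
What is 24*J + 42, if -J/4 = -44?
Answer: 4266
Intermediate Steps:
J = 176 (J = -4*(-44) = 176)
24*J + 42 = 24*176 + 42 = 4224 + 42 = 4266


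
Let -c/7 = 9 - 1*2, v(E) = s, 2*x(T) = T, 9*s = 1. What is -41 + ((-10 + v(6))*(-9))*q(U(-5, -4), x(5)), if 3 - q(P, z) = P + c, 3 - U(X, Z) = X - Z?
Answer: 4231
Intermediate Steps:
U(X, Z) = 3 + Z - X (U(X, Z) = 3 - (X - Z) = 3 + (Z - X) = 3 + Z - X)
s = 1/9 (s = (1/9)*1 = 1/9 ≈ 0.11111)
x(T) = T/2
v(E) = 1/9
c = -49 (c = -7*(9 - 1*2) = -7*(9 - 2) = -7*7 = -49)
q(P, z) = 52 - P (q(P, z) = 3 - (P - 49) = 3 - (-49 + P) = 3 + (49 - P) = 52 - P)
-41 + ((-10 + v(6))*(-9))*q(U(-5, -4), x(5)) = -41 + ((-10 + 1/9)*(-9))*(52 - (3 - 4 - 1*(-5))) = -41 + (-89/9*(-9))*(52 - (3 - 4 + 5)) = -41 + 89*(52 - 1*4) = -41 + 89*(52 - 4) = -41 + 89*48 = -41 + 4272 = 4231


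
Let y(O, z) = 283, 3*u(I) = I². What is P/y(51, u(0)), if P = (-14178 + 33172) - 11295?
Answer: 7699/283 ≈ 27.205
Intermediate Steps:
u(I) = I²/3
P = 7699 (P = 18994 - 11295 = 7699)
P/y(51, u(0)) = 7699/283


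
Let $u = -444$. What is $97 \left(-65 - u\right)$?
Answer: $36763$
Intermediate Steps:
$97 \left(-65 - u\right) = 97 \left(-65 - -444\right) = 97 \left(-65 + 444\right) = 97 \cdot 379 = 36763$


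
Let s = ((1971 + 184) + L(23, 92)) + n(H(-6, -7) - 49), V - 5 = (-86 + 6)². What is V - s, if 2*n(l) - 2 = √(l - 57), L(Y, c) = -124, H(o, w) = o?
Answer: 4373 - 2*I*√7 ≈ 4373.0 - 5.2915*I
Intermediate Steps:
n(l) = 1 + √(-57 + l)/2 (n(l) = 1 + √(l - 57)/2 = 1 + √(-57 + l)/2)
V = 6405 (V = 5 + (-86 + 6)² = 5 + (-80)² = 5 + 6400 = 6405)
s = 2032 + 2*I*√7 (s = ((1971 + 184) - 124) + (1 + √(-57 + (-6 - 49))/2) = (2155 - 124) + (1 + √(-57 - 55)/2) = 2031 + (1 + √(-112)/2) = 2031 + (1 + (4*I*√7)/2) = 2031 + (1 + 2*I*√7) = 2032 + 2*I*√7 ≈ 2032.0 + 5.2915*I)
V - s = 6405 - (2032 + 2*I*√7) = 6405 + (-2032 - 2*I*√7) = 4373 - 2*I*√7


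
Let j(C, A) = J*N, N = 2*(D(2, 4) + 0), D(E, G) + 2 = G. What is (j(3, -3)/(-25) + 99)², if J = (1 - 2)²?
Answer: 6105841/625 ≈ 9769.3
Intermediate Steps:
D(E, G) = -2 + G
N = 4 (N = 2*((-2 + 4) + 0) = 2*(2 + 0) = 2*2 = 4)
J = 1 (J = (-1)² = 1)
j(C, A) = 4 (j(C, A) = 1*4 = 4)
(j(3, -3)/(-25) + 99)² = (4/(-25) + 99)² = (4*(-1/25) + 99)² = (-4/25 + 99)² = (2471/25)² = 6105841/625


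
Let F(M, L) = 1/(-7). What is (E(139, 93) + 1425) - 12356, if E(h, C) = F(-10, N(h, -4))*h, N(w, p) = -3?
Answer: -76656/7 ≈ -10951.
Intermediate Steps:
F(M, L) = -⅐
E(h, C) = -h/7
(E(139, 93) + 1425) - 12356 = (-⅐*139 + 1425) - 12356 = (-139/7 + 1425) - 12356 = 9836/7 - 12356 = -76656/7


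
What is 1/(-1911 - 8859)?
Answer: -1/10770 ≈ -9.2851e-5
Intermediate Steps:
1/(-1911 - 8859) = 1/(-10770) = -1/10770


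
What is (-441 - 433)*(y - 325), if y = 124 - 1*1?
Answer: 176548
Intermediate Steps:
y = 123 (y = 124 - 1 = 123)
(-441 - 433)*(y - 325) = (-441 - 433)*(123 - 325) = -874*(-202) = 176548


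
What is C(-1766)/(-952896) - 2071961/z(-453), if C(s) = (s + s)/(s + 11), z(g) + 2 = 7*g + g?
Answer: 61875136871183/108283528080 ≈ 571.42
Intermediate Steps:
z(g) = -2 + 8*g (z(g) = -2 + (7*g + g) = -2 + 8*g)
C(s) = 2*s/(11 + s) (C(s) = (2*s)/(11 + s) = 2*s/(11 + s))
C(-1766)/(-952896) - 2071961/z(-453) = (2*(-1766)/(11 - 1766))/(-952896) - 2071961/(-2 + 8*(-453)) = (2*(-1766)/(-1755))*(-1/952896) - 2071961/(-2 - 3624) = (2*(-1766)*(-1/1755))*(-1/952896) - 2071961/(-3626) = (3532/1755)*(-1/952896) - 2071961*(-1/3626) = -883/418083120 + 2071961/3626 = 61875136871183/108283528080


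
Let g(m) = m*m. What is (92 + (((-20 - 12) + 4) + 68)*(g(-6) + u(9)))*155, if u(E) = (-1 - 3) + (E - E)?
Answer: 212660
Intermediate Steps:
g(m) = m²
u(E) = -4 (u(E) = -4 + 0 = -4)
(92 + (((-20 - 12) + 4) + 68)*(g(-6) + u(9)))*155 = (92 + (((-20 - 12) + 4) + 68)*((-6)² - 4))*155 = (92 + ((-32 + 4) + 68)*(36 - 4))*155 = (92 + (-28 + 68)*32)*155 = (92 + 40*32)*155 = (92 + 1280)*155 = 1372*155 = 212660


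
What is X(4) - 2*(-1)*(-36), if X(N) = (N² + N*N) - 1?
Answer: -41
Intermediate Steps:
X(N) = -1 + 2*N² (X(N) = (N² + N²) - 1 = 2*N² - 1 = -1 + 2*N²)
X(4) - 2*(-1)*(-36) = (-1 + 2*4²) - 2*(-1)*(-36) = (-1 + 2*16) + 2*(-36) = (-1 + 32) - 72 = 31 - 72 = -41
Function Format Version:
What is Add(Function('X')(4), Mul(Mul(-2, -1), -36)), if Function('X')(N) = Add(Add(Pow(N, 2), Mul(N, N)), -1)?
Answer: -41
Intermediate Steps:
Function('X')(N) = Add(-1, Mul(2, Pow(N, 2))) (Function('X')(N) = Add(Add(Pow(N, 2), Pow(N, 2)), -1) = Add(Mul(2, Pow(N, 2)), -1) = Add(-1, Mul(2, Pow(N, 2))))
Add(Function('X')(4), Mul(Mul(-2, -1), -36)) = Add(Add(-1, Mul(2, Pow(4, 2))), Mul(Mul(-2, -1), -36)) = Add(Add(-1, Mul(2, 16)), Mul(2, -36)) = Add(Add(-1, 32), -72) = Add(31, -72) = -41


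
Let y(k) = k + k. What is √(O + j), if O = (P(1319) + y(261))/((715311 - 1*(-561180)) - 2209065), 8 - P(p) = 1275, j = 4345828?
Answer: √3779541691039801758/932574 ≈ 2084.7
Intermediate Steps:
P(p) = -1267 (P(p) = 8 - 1*1275 = 8 - 1275 = -1267)
y(k) = 2*k
O = 745/932574 (O = (-1267 + 2*261)/((715311 - 1*(-561180)) - 2209065) = (-1267 + 522)/((715311 + 561180) - 2209065) = -745/(1276491 - 2209065) = -745/(-932574) = -745*(-1/932574) = 745/932574 ≈ 0.00079886)
√(O + j) = √(745/932574 + 4345828) = √(4052806202017/932574) = √3779541691039801758/932574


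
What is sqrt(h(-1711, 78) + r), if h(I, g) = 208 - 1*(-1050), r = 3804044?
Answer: sqrt(3805302) ≈ 1950.7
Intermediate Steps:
h(I, g) = 1258 (h(I, g) = 208 + 1050 = 1258)
sqrt(h(-1711, 78) + r) = sqrt(1258 + 3804044) = sqrt(3805302)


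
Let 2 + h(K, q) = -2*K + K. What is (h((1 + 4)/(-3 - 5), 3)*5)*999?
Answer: -54945/8 ≈ -6868.1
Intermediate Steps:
h(K, q) = -2 - K (h(K, q) = -2 + (-2*K + K) = -2 - K)
(h((1 + 4)/(-3 - 5), 3)*5)*999 = ((-2 - (1 + 4)/(-3 - 5))*5)*999 = ((-2 - 5/(-8))*5)*999 = ((-2 - 5*(-1)/8)*5)*999 = ((-2 - 1*(-5/8))*5)*999 = ((-2 + 5/8)*5)*999 = -11/8*5*999 = -55/8*999 = -54945/8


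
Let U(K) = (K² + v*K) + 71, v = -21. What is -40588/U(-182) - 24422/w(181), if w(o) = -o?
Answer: 896682746/6700077 ≈ 133.83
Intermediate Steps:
U(K) = 71 + K² - 21*K (U(K) = (K² - 21*K) + 71 = 71 + K² - 21*K)
-40588/U(-182) - 24422/w(181) = -40588/(71 + (-182)² - 21*(-182)) - 24422/((-1*181)) = -40588/(71 + 33124 + 3822) - 24422/(-181) = -40588/37017 - 24422*(-1/181) = -40588*1/37017 + 24422/181 = -40588/37017 + 24422/181 = 896682746/6700077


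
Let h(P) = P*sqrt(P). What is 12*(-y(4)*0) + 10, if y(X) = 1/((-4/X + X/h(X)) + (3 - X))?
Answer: 10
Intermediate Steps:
h(P) = P**(3/2)
y(X) = 1/(3 + 1/sqrt(X) - X - 4/X) (y(X) = 1/((-4/X + X/(X**(3/2))) + (3 - X)) = 1/((-4/X + X/X**(3/2)) + (3 - X)) = 1/((-4/X + 1/sqrt(X)) + (3 - X)) = 1/((1/sqrt(X) - 4/X) + (3 - X)) = 1/(3 + 1/sqrt(X) - X - 4/X))
12*(-y(4)*0) + 10 = 12*(-4**(5/2)/(4**2 - 4**(7/2) - 4*4**(3/2) + 3*4**(5/2))*0) + 10 = 12*(-32/(16 - 1*128 - 4*8 + 3*32)*0) + 10 = 12*(-32/(16 - 128 - 32 + 96)*0) + 10 = 12*(-32/(-48)*0) + 10 = 12*(-32*(-1/48)*0) + 10 = 12*(-(-2)*0/3) + 10 = 12*(-1*0) + 10 = 12*0 + 10 = 0 + 10 = 10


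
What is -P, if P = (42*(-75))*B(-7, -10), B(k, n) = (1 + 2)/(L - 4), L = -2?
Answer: -1575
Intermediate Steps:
B(k, n) = -½ (B(k, n) = (1 + 2)/(-2 - 4) = 3/(-6) = 3*(-⅙) = -½)
P = 1575 (P = (42*(-75))*(-½) = -3150*(-½) = 1575)
-P = -1*1575 = -1575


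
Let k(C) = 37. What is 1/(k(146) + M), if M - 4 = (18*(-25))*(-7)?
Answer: 1/3191 ≈ 0.00031338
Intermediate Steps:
M = 3154 (M = 4 + (18*(-25))*(-7) = 4 - 450*(-7) = 4 + 3150 = 3154)
1/(k(146) + M) = 1/(37 + 3154) = 1/3191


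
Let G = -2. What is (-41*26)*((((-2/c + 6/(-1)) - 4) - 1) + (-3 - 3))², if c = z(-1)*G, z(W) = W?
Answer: -345384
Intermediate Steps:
c = 2 (c = -1*(-2) = 2)
(-41*26)*((((-2/c + 6/(-1)) - 4) - 1) + (-3 - 3))² = (-41*26)*((((-2/2 + 6/(-1)) - 4) - 1) + (-3 - 3))² = -1066*((((-2*½ + 6*(-1)) - 4) - 1) - 6)² = -1066*((((-1 - 6) - 4) - 1) - 6)² = -1066*(((-7 - 4) - 1) - 6)² = -1066*((-11 - 1) - 6)² = -1066*(-12 - 6)² = -1066*(-18)² = -1066*324 = -345384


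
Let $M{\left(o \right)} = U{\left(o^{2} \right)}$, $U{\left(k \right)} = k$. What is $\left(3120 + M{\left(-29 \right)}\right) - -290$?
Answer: $4251$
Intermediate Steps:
$M{\left(o \right)} = o^{2}$
$\left(3120 + M{\left(-29 \right)}\right) - -290 = \left(3120 + \left(-29\right)^{2}\right) - -290 = \left(3120 + 841\right) + \left(-527 + 817\right) = 3961 + 290 = 4251$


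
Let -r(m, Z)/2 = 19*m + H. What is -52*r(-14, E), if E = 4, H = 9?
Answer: -26728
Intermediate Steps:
r(m, Z) = -18 - 38*m (r(m, Z) = -2*(19*m + 9) = -2*(9 + 19*m) = -18 - 38*m)
-52*r(-14, E) = -52*(-18 - 38*(-14)) = -52*(-18 + 532) = -52*514 = -26728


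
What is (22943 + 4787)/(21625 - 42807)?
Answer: -13865/10591 ≈ -1.3091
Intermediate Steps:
(22943 + 4787)/(21625 - 42807) = 27730/(-21182) = 27730*(-1/21182) = -13865/10591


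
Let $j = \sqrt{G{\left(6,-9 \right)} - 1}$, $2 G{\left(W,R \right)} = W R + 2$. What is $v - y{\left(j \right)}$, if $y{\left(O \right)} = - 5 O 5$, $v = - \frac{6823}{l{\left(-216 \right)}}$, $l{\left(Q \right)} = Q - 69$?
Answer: $\frac{6823}{285} + 75 i \sqrt{3} \approx 23.94 + 129.9 i$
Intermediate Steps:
$G{\left(W,R \right)} = 1 + \frac{R W}{2}$ ($G{\left(W,R \right)} = \frac{W R + 2}{2} = \frac{R W + 2}{2} = \frac{2 + R W}{2} = 1 + \frac{R W}{2}$)
$l{\left(Q \right)} = -69 + Q$ ($l{\left(Q \right)} = Q - 69 = -69 + Q$)
$v = \frac{6823}{285}$ ($v = - \frac{6823}{-69 - 216} = - \frac{6823}{-285} = \left(-6823\right) \left(- \frac{1}{285}\right) = \frac{6823}{285} \approx 23.94$)
$j = 3 i \sqrt{3}$ ($j = \sqrt{\left(1 + \frac{1}{2} \left(-9\right) 6\right) - 1} = \sqrt{\left(1 - 27\right) - 1} = \sqrt{-26 - 1} = \sqrt{-27} = 3 i \sqrt{3} \approx 5.1962 i$)
$y{\left(O \right)} = - 25 O$
$v - y{\left(j \right)} = \frac{6823}{285} - - 25 \cdot 3 i \sqrt{3} = \frac{6823}{285} - - 75 i \sqrt{3} = \frac{6823}{285} + 75 i \sqrt{3}$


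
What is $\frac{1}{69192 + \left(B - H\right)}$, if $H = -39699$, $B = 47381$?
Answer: $\frac{1}{156272} \approx 6.3991 \cdot 10^{-6}$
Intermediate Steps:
$\frac{1}{69192 + \left(B - H\right)} = \frac{1}{69192 + \left(47381 - -39699\right)} = \frac{1}{69192 + \left(47381 + 39699\right)} = \frac{1}{69192 + 87080} = \frac{1}{156272}$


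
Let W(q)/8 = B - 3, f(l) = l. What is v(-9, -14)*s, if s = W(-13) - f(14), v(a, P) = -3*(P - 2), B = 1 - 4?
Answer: -2976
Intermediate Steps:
B = -3
W(q) = -48 (W(q) = 8*(-3 - 3) = 8*(-6) = -48)
v(a, P) = 6 - 3*P (v(a, P) = -3*(-2 + P) = 6 - 3*P)
s = -62 (s = -48 - 1*14 = -48 - 14 = -62)
v(-9, -14)*s = (6 - 3*(-14))*(-62) = (6 + 42)*(-62) = 48*(-62) = -2976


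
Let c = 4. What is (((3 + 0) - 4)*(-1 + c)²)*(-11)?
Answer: 99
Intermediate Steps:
(((3 + 0) - 4)*(-1 + c)²)*(-11) = (((3 + 0) - 4)*(-1 + 4)²)*(-11) = ((3 - 4)*3²)*(-11) = -1*9*(-11) = -9*(-11) = 99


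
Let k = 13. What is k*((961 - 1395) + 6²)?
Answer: -5174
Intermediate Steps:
k*((961 - 1395) + 6²) = 13*((961 - 1395) + 6²) = 13*(-434 + 36) = 13*(-398) = -5174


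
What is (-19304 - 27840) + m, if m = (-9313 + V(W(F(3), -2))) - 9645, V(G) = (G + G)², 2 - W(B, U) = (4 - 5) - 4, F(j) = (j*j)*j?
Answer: -65906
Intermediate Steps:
F(j) = j³ (F(j) = j²*j = j³)
W(B, U) = 7 (W(B, U) = 2 - ((4 - 5) - 4) = 2 - (-1 - 4) = 2 - 1*(-5) = 2 + 5 = 7)
V(G) = 4*G² (V(G) = (2*G)² = 4*G²)
m = -18762 (m = (-9313 + 4*7²) - 9645 = (-9313 + 4*49) - 9645 = (-9313 + 196) - 9645 = -9117 - 9645 = -18762)
(-19304 - 27840) + m = (-19304 - 27840) - 18762 = -47144 - 18762 = -65906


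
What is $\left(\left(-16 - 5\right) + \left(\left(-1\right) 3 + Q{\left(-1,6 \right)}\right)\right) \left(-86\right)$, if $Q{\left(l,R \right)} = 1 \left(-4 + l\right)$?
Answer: $2494$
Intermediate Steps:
$Q{\left(l,R \right)} = -4 + l$
$\left(\left(-16 - 5\right) + \left(\left(-1\right) 3 + Q{\left(-1,6 \right)}\right)\right) \left(-86\right) = \left(\left(-16 - 5\right) - 8\right) \left(-86\right) = \left(-21 - 8\right) \left(-86\right) = \left(-29\right) \left(-86\right) = 2494$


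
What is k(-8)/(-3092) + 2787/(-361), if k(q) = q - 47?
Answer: -8597549/1116212 ≈ -7.7024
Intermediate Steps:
k(q) = -47 + q
k(-8)/(-3092) + 2787/(-361) = (-47 - 8)/(-3092) + 2787/(-361) = -55*(-1/3092) + 2787*(-1/361) = 55/3092 - 2787/361 = -8597549/1116212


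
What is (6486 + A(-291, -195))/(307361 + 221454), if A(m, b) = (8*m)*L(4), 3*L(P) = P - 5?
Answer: 7262/528815 ≈ 0.013733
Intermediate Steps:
L(P) = -5/3 + P/3 (L(P) = (P - 5)/3 = (-5 + P)/3 = -5/3 + P/3)
A(m, b) = -8*m/3 (A(m, b) = (8*m)*(-5/3 + (⅓)*4) = (8*m)*(-5/3 + 4/3) = (8*m)*(-⅓) = -8*m/3)
(6486 + A(-291, -195))/(307361 + 221454) = (6486 - 8/3*(-291))/(307361 + 221454) = (6486 + 776)/528815 = 7262*(1/528815) = 7262/528815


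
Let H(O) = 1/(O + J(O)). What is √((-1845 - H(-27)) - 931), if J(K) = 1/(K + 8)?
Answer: I*√733398330/514 ≈ 52.687*I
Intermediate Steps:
J(K) = 1/(8 + K)
H(O) = 1/(O + 1/(8 + O))
√((-1845 - H(-27)) - 931) = √((-1845 - (8 - 27)/(1 - 27*(8 - 27))) - 931) = √((-1845 - (-19)/(1 - 27*(-19))) - 931) = √((-1845 - (-19)/(1 + 513)) - 931) = √((-1845 - (-19)/514) - 931) = √((-1845 - 1*(-19/514)) - 931) = √((-1845 + 19/514) - 931) = √(-948311/514 - 931) = √(-1426845/514) = I*√733398330/514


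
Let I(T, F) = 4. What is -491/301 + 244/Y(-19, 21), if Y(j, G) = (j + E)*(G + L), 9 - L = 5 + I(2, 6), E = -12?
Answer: -56155/27993 ≈ -2.0060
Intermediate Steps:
L = 0 (L = 9 - (5 + 4) = 9 - 1*9 = 9 - 9 = 0)
Y(j, G) = G*(-12 + j) (Y(j, G) = (j - 12)*(G + 0) = (-12 + j)*G = G*(-12 + j))
-491/301 + 244/Y(-19, 21) = -491/301 + 244/((21*(-12 - 19))) = -491*1/301 + 244/((21*(-31))) = -491/301 + 244/(-651) = -491/301 + 244*(-1/651) = -491/301 - 244/651 = -56155/27993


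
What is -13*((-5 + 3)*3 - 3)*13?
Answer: 1521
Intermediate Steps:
-13*((-5 + 3)*3 - 3)*13 = -13*(-2*3 - 3)*13 = -13*(-6 - 3)*13 = -13*(-9)*13 = 117*13 = 1521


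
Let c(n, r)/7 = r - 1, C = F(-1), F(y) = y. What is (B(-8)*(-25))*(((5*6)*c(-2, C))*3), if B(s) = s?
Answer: -252000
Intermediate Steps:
C = -1
c(n, r) = -7 + 7*r (c(n, r) = 7*(r - 1) = 7*(-1 + r) = -7 + 7*r)
(B(-8)*(-25))*(((5*6)*c(-2, C))*3) = (-8*(-25))*(((5*6)*(-7 + 7*(-1)))*3) = 200*((30*(-7 - 7))*3) = 200*((30*(-14))*3) = 200*(-420*3) = 200*(-1260) = -252000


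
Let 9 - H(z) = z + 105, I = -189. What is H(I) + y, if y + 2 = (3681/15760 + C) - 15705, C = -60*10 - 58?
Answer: -256443039/15760 ≈ -16272.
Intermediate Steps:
H(z) = -96 - z (H(z) = 9 - (z + 105) = 9 - (105 + z) = 9 + (-105 - z) = -96 - z)
C = -658 (C = -600 - 58 = -658)
y = -257908719/15760 (y = -2 + ((3681/15760 - 658) - 15705) = -2 + (-10366399/15760 - 15705) = -2 - 257877199/15760 = -257908719/15760 ≈ -16365.)
H(I) + y = (-96 - 1*(-189)) - 257908719/15760 = (-96 + 189) - 257908719/15760 = 93 - 257908719/15760 = -256443039/15760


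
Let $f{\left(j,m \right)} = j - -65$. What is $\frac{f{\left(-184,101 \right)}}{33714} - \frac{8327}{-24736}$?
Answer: $\frac{138896447}{416974752} \approx 0.33311$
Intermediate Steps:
$f{\left(j,m \right)} = 65 + j$ ($f{\left(j,m \right)} = j + 65 = 65 + j$)
$\frac{f{\left(-184,101 \right)}}{33714} - \frac{8327}{-24736} = \frac{65 - 184}{33714} - \frac{8327}{-24736} = \left(-119\right) \frac{1}{33714} - - \frac{8327}{24736} = - \frac{119}{33714} + \frac{8327}{24736} = \frac{138896447}{416974752}$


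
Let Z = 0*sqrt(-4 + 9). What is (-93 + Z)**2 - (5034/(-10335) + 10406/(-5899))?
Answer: 175811200887/20322055 ≈ 8651.3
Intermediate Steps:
Z = 0 (Z = 0*sqrt(5) = 0)
(-93 + Z)**2 - (5034/(-10335) + 10406/(-5899)) = (-93 + 0)**2 - (5034/(-10335) + 10406/(-5899)) = (-93)**2 - (5034*(-1/10335) + 10406*(-1/5899)) = 8649 - (-1678/3445 - 10406/5899) = 8649 - 1*(-45747192/20322055) = 8649 + 45747192/20322055 = 175811200887/20322055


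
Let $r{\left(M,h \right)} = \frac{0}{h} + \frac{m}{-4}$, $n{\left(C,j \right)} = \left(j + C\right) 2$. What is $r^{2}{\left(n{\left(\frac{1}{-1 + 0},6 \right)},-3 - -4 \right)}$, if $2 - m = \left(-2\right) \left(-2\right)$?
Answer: $\frac{1}{4} \approx 0.25$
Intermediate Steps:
$n{\left(C,j \right)} = 2 C + 2 j$ ($n{\left(C,j \right)} = \left(C + j\right) 2 = 2 C + 2 j$)
$m = -2$ ($m = 2 - \left(-2\right) \left(-2\right) = 2 - 4 = -2$)
$r{\left(M,h \right)} = \frac{1}{2}$ ($r{\left(M,h \right)} = \frac{0}{h} - \frac{2}{-4} = 0 - - \frac{1}{2} = 0 + \frac{1}{2} = \frac{1}{2}$)
$r^{2}{\left(n{\left(\frac{1}{-1 + 0},6 \right)},-3 - -4 \right)} = \left(\frac{1}{2}\right)^{2} = \frac{1}{4}$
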